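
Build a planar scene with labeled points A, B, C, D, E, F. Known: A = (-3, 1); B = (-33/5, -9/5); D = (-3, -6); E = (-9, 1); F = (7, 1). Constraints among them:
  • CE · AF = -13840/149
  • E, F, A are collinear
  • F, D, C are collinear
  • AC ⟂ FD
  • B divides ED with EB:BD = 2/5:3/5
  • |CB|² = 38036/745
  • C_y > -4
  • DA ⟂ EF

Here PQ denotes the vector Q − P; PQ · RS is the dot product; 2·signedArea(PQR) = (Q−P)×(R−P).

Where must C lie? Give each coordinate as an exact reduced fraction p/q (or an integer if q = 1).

C = (43/149, -551/149)

1. C_x = 43/149  [F, D, C are collinear ∩ AC ⟂ FD]
2. C_y = -551/149  [F, D, C are collinear ∩ AC ⟂ FD]
   → C = (43/149, -551/149)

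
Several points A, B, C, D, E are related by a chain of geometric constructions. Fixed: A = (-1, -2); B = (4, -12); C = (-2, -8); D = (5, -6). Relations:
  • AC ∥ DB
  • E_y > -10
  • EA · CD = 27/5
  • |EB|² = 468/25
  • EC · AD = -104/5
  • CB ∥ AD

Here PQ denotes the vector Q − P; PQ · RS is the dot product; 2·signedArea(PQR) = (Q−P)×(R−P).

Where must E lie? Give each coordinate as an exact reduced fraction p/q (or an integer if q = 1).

1. E_x = 2/5  [EC · AD = -104/5 ∩ EA · CD = 27/5]
2. E_y = -48/5  [EC · AD = -104/5 ∩ EA · CD = 27/5]
   → E = (2/5, -48/5)

E = (2/5, -48/5)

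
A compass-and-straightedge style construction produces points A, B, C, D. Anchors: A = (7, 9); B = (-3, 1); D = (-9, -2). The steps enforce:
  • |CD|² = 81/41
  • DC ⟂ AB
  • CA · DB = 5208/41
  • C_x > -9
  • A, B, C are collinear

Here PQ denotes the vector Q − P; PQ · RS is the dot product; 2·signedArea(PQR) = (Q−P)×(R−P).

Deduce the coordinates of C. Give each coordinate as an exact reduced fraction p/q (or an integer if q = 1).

C = (-333/41, -127/41)

1. C_x = -333/41  [A, B, C are collinear ∩ DC ⟂ AB]
2. C_y = -127/41  [A, B, C are collinear ∩ DC ⟂ AB]
   → C = (-333/41, -127/41)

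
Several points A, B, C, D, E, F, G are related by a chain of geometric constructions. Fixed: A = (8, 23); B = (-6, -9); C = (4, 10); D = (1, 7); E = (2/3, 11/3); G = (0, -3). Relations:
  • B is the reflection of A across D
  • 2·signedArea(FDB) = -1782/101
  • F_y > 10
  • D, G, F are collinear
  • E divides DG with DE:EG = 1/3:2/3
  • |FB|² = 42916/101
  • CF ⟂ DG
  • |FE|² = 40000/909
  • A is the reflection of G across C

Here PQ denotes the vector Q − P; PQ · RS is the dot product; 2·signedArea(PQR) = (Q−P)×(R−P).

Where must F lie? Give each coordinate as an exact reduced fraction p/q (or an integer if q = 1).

F = (134/101, 1037/101)

1. F_x = 134/101  [D, G, F are collinear ∩ CF ⟂ DG]
2. F_y = 1037/101  [D, G, F are collinear ∩ CF ⟂ DG]
   → F = (134/101, 1037/101)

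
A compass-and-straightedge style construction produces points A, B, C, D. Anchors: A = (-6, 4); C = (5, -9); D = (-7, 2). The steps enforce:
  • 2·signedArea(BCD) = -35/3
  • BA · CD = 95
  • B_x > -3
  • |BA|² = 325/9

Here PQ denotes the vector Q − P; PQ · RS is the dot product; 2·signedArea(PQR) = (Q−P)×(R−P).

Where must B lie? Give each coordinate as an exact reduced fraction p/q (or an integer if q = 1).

B = (-8/3, -1)

1. B_x = -8/3  [2·signedArea(BCD) = -35/3 ∩ BA · CD = 95]
2. B_y = -1  [2·signedArea(BCD) = -35/3 ∩ BA · CD = 95]
   → B = (-8/3, -1)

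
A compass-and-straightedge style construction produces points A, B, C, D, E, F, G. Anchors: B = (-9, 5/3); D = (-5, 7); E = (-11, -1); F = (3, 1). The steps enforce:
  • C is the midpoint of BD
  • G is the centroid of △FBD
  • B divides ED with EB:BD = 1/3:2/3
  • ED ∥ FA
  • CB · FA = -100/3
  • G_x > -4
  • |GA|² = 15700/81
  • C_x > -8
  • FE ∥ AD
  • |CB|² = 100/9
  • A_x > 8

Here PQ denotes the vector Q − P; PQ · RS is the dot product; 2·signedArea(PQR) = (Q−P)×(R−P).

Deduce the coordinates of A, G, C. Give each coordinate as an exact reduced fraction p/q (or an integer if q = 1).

1. A_x = 9  [FE ∥ AD ∩ ED ∥ FA]
2. A_y = 9  [FE ∥ AD ∩ ED ∥ FA]
   → A = (9, 9)
3. G_x = -11/3  [G is the centroid of △FBD]
4. G_y = 29/9  [G is the centroid of △FBD]
   → G = (-11/3, 29/9)
5. C_x = -7  [C is the midpoint of BD]
6. C_y = 13/3  [C is the midpoint of BD]
   → C = (-7, 13/3)

A = (9, 9)
C = (-7, 13/3)
G = (-11/3, 29/9)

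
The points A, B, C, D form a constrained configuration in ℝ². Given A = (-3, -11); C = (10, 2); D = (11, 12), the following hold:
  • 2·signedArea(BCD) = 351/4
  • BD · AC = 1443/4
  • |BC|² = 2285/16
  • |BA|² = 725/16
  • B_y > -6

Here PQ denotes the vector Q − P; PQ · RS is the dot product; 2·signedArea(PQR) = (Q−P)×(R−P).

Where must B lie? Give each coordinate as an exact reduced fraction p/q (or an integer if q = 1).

1. B_x = 1/2  [BD · AC = 1443/4 ∩ 2·signedArea(BCD) = 351/4]
2. B_y = -21/4  [BD · AC = 1443/4 ∩ 2·signedArea(BCD) = 351/4]
   → B = (1/2, -21/4)

B = (1/2, -21/4)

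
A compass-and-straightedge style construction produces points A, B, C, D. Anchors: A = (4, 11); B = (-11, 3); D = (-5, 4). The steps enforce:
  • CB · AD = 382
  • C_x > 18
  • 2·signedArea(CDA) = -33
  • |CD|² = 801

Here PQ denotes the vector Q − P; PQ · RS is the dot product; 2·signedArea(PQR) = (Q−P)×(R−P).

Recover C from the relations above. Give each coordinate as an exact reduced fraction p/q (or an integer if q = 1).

C = (19, 19)

1. C_x = 19  [2·signedArea(CDA) = -33 ∩ CB · AD = 382]
2. C_y = 19  [2·signedArea(CDA) = -33 ∩ CB · AD = 382]
   → C = (19, 19)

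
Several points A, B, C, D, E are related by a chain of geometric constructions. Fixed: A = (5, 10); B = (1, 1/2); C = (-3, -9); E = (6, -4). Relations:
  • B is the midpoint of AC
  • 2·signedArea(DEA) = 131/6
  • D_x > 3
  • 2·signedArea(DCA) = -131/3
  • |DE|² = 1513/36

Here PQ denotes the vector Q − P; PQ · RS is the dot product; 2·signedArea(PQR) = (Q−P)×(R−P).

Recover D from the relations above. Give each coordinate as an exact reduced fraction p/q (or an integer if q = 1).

D = (4, 13/6)

1. D_x = 4  [2·signedArea(DEA) = 131/6 ∩ 2·signedArea(DCA) = -131/3]
2. D_y = 13/6  [2·signedArea(DEA) = 131/6 ∩ 2·signedArea(DCA) = -131/3]
   → D = (4, 13/6)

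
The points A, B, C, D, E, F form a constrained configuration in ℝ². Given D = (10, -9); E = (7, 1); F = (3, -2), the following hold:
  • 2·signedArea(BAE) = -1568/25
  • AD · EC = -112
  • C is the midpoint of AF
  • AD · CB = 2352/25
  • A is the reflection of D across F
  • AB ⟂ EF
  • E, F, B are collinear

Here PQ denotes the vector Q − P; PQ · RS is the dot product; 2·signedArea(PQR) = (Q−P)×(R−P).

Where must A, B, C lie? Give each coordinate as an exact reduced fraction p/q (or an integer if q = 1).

A = (-4, 5)
B = (47/25, -71/25)
C = (-1/2, 3/2)

1. A_x = -4  [A is the reflection of D across F]
2. A_y = 5  [A is the reflection of D across F]
   → A = (-4, 5)
3. B_x = 47/25  [E, F, B are collinear ∩ AB ⟂ EF]
4. B_y = -71/25  [E, F, B are collinear ∩ AB ⟂ EF]
   → B = (47/25, -71/25)
5. C_x = -1/2  [C is the midpoint of AF]
6. C_y = 3/2  [C is the midpoint of AF]
   → C = (-1/2, 3/2)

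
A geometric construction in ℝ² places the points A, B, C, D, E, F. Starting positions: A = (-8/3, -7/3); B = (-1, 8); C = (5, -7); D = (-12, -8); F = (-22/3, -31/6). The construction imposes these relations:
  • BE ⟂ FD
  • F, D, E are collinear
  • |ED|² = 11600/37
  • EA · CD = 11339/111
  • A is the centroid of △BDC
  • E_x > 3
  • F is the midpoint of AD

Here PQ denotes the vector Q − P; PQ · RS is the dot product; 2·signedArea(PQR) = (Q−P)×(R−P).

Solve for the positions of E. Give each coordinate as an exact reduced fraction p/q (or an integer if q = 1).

E = (116/37, 44/37)

1. E_x = 116/37  [F, D, E are collinear ∩ BE ⟂ FD]
2. E_y = 44/37  [F, D, E are collinear ∩ BE ⟂ FD]
   → E = (116/37, 44/37)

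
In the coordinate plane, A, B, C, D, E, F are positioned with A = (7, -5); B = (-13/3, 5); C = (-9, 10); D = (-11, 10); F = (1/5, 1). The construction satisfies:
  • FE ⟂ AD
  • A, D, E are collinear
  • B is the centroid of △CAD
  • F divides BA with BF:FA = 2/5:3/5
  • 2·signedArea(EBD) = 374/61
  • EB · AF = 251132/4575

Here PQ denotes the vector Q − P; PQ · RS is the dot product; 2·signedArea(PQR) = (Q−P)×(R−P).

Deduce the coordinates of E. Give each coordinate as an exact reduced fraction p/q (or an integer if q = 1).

E = (11/305, 49/61)

1. E_x = 11/305  [A, D, E are collinear ∩ FE ⟂ AD]
2. E_y = 49/61  [A, D, E are collinear ∩ FE ⟂ AD]
   → E = (11/305, 49/61)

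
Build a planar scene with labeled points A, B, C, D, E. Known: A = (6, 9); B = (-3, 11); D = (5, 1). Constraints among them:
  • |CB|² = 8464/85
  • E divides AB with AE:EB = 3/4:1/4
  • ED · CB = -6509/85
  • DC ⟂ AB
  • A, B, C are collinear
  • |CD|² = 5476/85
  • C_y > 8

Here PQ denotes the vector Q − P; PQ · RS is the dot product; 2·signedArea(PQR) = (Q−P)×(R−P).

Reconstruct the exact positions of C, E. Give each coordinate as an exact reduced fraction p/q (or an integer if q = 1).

1. C_x = 573/85  [A, B, C are collinear ∩ DC ⟂ AB]
2. C_y = 751/85  [A, B, C are collinear ∩ DC ⟂ AB]
   → C = (573/85, 751/85)
3. E_x = -3/4  [E divides AB with AE:EB = 3/4:1/4]
4. E_y = 21/2  [E divides AB with AE:EB = 3/4:1/4]
   → E = (-3/4, 21/2)

C = (573/85, 751/85)
E = (-3/4, 21/2)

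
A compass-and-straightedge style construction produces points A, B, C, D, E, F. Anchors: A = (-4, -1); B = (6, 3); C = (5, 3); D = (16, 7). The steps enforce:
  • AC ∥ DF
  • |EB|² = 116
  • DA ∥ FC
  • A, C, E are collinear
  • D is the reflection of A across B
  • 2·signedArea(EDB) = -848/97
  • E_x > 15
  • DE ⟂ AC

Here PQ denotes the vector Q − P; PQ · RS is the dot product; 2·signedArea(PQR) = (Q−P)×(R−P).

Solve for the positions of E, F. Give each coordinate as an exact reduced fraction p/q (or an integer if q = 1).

1. E_x = 1520/97  [A, C, E are collinear ∩ DE ⟂ AC]
2. E_y = 751/97  [A, C, E are collinear ∩ DE ⟂ AC]
   → E = (1520/97, 751/97)
3. F_x = 25  [DA ∥ FC ∩ AC ∥ DF]
4. F_y = 11  [DA ∥ FC ∩ AC ∥ DF]
   → F = (25, 11)

E = (1520/97, 751/97)
F = (25, 11)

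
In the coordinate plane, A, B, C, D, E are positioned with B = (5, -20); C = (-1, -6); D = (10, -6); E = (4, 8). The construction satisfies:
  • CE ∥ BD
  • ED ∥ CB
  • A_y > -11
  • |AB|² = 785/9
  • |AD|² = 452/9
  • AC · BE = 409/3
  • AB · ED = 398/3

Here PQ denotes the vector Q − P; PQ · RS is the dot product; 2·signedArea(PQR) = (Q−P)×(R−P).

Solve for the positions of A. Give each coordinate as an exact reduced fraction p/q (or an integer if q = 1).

1. A_x = 14/3  [AC · BE = 409/3 ∩ AB · ED = 398/3]
2. A_y = -32/3  [AC · BE = 409/3 ∩ AB · ED = 398/3]
   → A = (14/3, -32/3)

A = (14/3, -32/3)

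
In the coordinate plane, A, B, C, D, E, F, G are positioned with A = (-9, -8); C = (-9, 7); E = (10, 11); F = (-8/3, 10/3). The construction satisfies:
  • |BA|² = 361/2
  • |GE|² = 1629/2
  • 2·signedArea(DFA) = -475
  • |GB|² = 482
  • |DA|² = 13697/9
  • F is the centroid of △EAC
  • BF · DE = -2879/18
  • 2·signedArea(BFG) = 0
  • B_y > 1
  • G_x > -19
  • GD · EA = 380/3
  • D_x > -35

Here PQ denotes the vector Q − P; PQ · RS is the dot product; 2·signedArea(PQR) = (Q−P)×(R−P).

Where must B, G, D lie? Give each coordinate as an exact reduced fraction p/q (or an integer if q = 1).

1. D_x = -103/3  [line 34/3·x + -19/3·y + 1579/3 = 0 ∩ |DA|² = 13697/9]
2. D_y = 65/3  [line 34/3·x + -19/3·y + 1579/3 = 0 ∩ |DA|² = 13697/9]
   → D = (-103/3, 65/3)
3. B_x = 1/2  [line -133/3·x + 32/3·y + 37/6 = 0 ∩ |BA|² = 361/2]
4. B_y = 3/2  [line -133/3·x + 32/3·y + 37/6 = 0 ∩ |BA|² = 361/2]
   → B = (1/2, 3/2)
5. G_x = -37/2  [2·signedArea(BFG) = 0 ∩ GD · EA = 380/3]
6. G_y = 25/2  [2·signedArea(BFG) = 0 ∩ GD · EA = 380/3]
   → G = (-37/2, 25/2)

B = (1/2, 3/2)
D = (-103/3, 65/3)
G = (-37/2, 25/2)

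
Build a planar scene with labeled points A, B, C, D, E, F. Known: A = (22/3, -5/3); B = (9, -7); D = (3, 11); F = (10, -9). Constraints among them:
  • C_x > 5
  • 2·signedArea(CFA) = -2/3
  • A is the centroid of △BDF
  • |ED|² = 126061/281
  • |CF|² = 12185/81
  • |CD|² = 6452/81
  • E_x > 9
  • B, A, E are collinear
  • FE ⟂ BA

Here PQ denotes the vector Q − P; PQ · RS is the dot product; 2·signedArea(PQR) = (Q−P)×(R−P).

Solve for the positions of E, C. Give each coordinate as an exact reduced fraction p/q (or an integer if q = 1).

1. E_x = 2714/281  [B, A, E are collinear ∩ FE ⟂ BA]
2. E_y = -2559/281  [B, A, E are collinear ∩ FE ⟂ BA]
   → E = (2714/281, -2559/281)
3. C_x = 53/9  [line -22/3·x + -8/3·y + 50 = 0 ∩ |CD|² = 6452/81]
4. C_y = 23/9  [line -22/3·x + -8/3·y + 50 = 0 ∩ |CD|² = 6452/81]
   → C = (53/9, 23/9)

C = (53/9, 23/9)
E = (2714/281, -2559/281)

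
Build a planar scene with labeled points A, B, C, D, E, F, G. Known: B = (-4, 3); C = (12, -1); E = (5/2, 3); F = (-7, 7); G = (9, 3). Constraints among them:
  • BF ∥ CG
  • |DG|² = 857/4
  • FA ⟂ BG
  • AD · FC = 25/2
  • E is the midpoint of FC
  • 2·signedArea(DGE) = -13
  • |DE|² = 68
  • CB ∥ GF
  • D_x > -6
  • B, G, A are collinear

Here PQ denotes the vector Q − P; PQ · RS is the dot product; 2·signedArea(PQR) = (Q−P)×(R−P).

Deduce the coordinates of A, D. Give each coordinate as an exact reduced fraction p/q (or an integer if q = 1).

1. A_x = -7  [B, G, A are collinear ∩ FA ⟂ BG]
2. A_y = 3  [B, G, A are collinear ∩ FA ⟂ BG]
   → A = (-7, 3)
3. D_x = -11/2  [2·signedArea(DGE) = -13 ∩ AD · FC = 25/2]
4. D_y = 5  [2·signedArea(DGE) = -13 ∩ AD · FC = 25/2]
   → D = (-11/2, 5)

A = (-7, 3)
D = (-11/2, 5)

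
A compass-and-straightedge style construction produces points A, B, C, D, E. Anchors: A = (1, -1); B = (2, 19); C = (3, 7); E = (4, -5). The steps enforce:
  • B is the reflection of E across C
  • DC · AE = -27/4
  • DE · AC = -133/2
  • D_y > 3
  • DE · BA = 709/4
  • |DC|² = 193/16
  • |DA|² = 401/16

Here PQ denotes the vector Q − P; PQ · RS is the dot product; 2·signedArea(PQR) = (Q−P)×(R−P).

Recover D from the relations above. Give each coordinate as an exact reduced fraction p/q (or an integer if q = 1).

D = (5/4, 4)

1. D_x = 5/4  [DC · AE = -27/4 ∩ DE · AC = -133/2]
2. D_y = 4  [DC · AE = -27/4 ∩ DE · AC = -133/2]
   → D = (5/4, 4)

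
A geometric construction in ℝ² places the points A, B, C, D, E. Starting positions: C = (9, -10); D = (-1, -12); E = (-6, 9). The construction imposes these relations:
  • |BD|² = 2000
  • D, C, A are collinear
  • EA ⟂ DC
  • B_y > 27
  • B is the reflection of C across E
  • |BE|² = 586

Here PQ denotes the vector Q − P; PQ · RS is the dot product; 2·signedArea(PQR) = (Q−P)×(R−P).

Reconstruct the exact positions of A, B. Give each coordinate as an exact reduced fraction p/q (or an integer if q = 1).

1. A_x = -23/13  [D, C, A are collinear ∩ EA ⟂ DC]
2. A_y = -158/13  [D, C, A are collinear ∩ EA ⟂ DC]
   → A = (-23/13, -158/13)
3. B_x = -21  [B is the reflection of C across E]
4. B_y = 28  [B is the reflection of C across E]
   → B = (-21, 28)

A = (-23/13, -158/13)
B = (-21, 28)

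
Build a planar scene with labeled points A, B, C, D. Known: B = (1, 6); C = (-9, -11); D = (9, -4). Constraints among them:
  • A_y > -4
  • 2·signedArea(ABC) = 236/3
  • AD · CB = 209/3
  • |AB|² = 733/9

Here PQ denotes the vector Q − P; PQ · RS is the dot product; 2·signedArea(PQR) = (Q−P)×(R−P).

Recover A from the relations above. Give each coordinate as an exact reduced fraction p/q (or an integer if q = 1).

1. A_x = 1/3  [2·signedArea(ABC) = 236/3 ∩ AD · CB = 209/3]
2. A_y = -3  [2·signedArea(ABC) = 236/3 ∩ AD · CB = 209/3]
   → A = (1/3, -3)

A = (1/3, -3)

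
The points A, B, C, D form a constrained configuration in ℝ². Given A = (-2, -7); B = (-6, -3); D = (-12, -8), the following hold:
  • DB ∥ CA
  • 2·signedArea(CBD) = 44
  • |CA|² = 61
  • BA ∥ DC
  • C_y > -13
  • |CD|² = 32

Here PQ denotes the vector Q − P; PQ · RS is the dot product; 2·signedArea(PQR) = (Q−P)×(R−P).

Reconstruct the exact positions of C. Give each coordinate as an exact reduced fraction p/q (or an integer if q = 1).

1. C_x = -8  [DB ∥ CA ∩ BA ∥ DC]
2. C_y = -12  [DB ∥ CA ∩ BA ∥ DC]
   → C = (-8, -12)

C = (-8, -12)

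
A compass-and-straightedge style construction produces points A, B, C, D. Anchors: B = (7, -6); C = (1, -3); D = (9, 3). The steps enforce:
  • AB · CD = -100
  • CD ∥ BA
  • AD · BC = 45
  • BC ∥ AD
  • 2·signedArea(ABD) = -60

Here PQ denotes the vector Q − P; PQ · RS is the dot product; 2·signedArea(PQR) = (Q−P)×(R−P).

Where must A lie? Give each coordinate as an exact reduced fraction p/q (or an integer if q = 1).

A = (15, 0)

1. A_x = 15  [BC ∥ AD ∩ CD ∥ BA]
2. A_y = 0  [BC ∥ AD ∩ CD ∥ BA]
   → A = (15, 0)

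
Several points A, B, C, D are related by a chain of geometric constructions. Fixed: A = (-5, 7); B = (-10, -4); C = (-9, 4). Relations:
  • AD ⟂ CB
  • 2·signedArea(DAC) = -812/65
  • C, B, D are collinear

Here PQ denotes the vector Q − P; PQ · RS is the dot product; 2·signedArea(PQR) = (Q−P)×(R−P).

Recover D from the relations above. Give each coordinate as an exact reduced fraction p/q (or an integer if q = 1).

1. D_x = -557/65  [C, B, D are collinear ∩ AD ⟂ CB]
2. D_y = 484/65  [C, B, D are collinear ∩ AD ⟂ CB]
   → D = (-557/65, 484/65)

D = (-557/65, 484/65)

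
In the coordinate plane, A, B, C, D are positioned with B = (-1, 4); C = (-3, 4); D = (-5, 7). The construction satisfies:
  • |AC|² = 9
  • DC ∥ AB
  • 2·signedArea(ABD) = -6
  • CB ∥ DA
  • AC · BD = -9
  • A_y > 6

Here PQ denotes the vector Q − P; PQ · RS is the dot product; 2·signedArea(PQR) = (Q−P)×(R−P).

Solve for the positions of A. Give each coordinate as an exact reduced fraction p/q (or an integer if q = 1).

A = (-3, 7)

1. A_x = -3  [DC ∥ AB ∩ CB ∥ DA]
2. A_y = 7  [DC ∥ AB ∩ CB ∥ DA]
   → A = (-3, 7)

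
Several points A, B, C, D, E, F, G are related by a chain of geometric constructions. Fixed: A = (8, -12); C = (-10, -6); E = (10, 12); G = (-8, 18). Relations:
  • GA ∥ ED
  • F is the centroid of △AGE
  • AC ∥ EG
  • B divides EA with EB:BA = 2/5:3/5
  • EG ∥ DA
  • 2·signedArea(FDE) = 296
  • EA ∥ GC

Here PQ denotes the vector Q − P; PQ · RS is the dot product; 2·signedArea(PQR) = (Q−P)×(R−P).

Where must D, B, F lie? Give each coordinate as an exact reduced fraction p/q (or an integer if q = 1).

1. D_x = 26  [EG ∥ DA ∩ GA ∥ ED]
2. D_y = -18  [EG ∥ DA ∩ GA ∥ ED]
   → D = (26, -18)
3. B_x = 46/5  [B divides EA with EB:BA = 2/5:3/5]
4. B_y = 12/5  [B divides EA with EB:BA = 2/5:3/5]
   → B = (46/5, 12/5)
5. F_x = 10/3  [F is the centroid of △AGE]
6. F_y = 6  [F is the centroid of △AGE]
   → F = (10/3, 6)

B = (46/5, 12/5)
D = (26, -18)
F = (10/3, 6)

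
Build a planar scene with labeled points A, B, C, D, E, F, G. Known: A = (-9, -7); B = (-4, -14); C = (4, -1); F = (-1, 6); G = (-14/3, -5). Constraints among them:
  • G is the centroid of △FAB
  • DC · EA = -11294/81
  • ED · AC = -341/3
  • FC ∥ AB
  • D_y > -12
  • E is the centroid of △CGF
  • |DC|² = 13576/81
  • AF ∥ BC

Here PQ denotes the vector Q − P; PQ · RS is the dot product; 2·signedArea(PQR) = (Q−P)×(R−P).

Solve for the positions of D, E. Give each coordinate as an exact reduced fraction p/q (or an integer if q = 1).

D = (-38/9, -11)
E = (-5/9, 0)

1. E_x = -5/9  [E is the centroid of △CGF]
2. E_y = 0  [E is the centroid of △CGF]
   → E = (-5/9, 0)
3. D_x = -38/9  [DC · EA = -11294/81 ∩ ED · AC = -341/3]
4. D_y = -11  [DC · EA = -11294/81 ∩ ED · AC = -341/3]
   → D = (-38/9, -11)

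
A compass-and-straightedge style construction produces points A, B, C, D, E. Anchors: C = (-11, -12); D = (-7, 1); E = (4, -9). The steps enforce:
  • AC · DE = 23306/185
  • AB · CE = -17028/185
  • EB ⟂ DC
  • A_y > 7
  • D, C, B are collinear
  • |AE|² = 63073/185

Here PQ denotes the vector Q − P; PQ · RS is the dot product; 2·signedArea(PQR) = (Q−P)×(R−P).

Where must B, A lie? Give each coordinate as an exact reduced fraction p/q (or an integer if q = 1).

A = (-951/185, 1303/185)
B = (-1639/185, -933/185)

1. B_x = -1639/185  [D, C, B are collinear ∩ EB ⟂ DC]
2. B_y = -933/185  [D, C, B are collinear ∩ EB ⟂ DC]
   → B = (-1639/185, -933/185)
3. A_x = -951/185  [AC · DE = 23306/185 ∩ AB · CE = -17028/185]
4. A_y = 1303/185  [AC · DE = 23306/185 ∩ AB · CE = -17028/185]
   → A = (-951/185, 1303/185)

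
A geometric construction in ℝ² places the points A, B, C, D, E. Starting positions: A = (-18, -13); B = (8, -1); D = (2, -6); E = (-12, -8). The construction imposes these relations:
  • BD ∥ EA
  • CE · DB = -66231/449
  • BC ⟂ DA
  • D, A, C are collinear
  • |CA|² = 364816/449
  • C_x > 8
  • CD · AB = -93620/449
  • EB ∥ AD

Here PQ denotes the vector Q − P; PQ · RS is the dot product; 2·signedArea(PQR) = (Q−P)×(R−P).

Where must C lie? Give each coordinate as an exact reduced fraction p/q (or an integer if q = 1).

C = (3998/449, -1609/449)

1. C_x = 3998/449  [D, A, C are collinear ∩ BC ⟂ DA]
2. C_y = -1609/449  [D, A, C are collinear ∩ BC ⟂ DA]
   → C = (3998/449, -1609/449)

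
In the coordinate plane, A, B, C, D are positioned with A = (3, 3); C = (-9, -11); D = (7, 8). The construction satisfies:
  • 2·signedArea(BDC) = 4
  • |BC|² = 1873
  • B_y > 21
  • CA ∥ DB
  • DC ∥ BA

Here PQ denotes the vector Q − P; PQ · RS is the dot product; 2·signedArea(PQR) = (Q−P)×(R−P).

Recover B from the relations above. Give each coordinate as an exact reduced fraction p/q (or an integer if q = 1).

1. B_x = 19  [DC ∥ BA ∩ CA ∥ DB]
2. B_y = 22  [DC ∥ BA ∩ CA ∥ DB]
   → B = (19, 22)

B = (19, 22)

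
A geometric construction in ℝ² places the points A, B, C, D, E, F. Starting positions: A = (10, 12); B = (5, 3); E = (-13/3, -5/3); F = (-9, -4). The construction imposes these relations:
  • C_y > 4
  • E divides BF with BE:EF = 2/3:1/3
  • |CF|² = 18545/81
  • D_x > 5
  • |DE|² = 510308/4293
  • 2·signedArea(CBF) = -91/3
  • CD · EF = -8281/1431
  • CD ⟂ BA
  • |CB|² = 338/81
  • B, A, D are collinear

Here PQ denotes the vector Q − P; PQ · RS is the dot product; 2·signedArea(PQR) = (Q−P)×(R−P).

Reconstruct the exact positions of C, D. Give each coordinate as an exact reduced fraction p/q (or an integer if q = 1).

C = (32/9, 40/9)
D = (2515/477, 185/53)

1. C_x = 32/9  [line 7·x + -14·y + 112/3 = 0 ∩ |CF|² = 18545/81]
2. C_y = 40/9  [line 7·x + -14·y + 112/3 = 0 ∩ |CF|² = 18545/81]
   → C = (32/9, 40/9)
3. D_x = 2515/477  [CD · EF = -8281/1431 ∩ B, A, D are collinear]
4. D_y = 185/53  [CD · EF = -8281/1431 ∩ B, A, D are collinear]
   → D = (2515/477, 185/53)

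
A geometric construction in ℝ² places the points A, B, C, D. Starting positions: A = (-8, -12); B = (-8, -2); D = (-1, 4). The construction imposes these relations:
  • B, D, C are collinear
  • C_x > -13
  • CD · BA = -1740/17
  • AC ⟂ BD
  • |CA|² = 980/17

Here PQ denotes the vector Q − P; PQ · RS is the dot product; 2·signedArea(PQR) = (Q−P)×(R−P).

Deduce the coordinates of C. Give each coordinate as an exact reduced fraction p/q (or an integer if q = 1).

C = (-220/17, -106/17)

1. C_x = -220/17  [B, D, C are collinear ∩ AC ⟂ BD]
2. C_y = -106/17  [B, D, C are collinear ∩ AC ⟂ BD]
   → C = (-220/17, -106/17)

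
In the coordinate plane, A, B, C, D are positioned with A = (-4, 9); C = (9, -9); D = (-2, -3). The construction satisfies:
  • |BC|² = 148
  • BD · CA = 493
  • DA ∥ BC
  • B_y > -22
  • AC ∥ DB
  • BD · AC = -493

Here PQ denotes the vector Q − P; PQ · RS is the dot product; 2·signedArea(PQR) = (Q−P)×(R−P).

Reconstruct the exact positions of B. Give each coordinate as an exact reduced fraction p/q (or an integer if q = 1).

1. B_x = 11  [DA ∥ BC ∩ AC ∥ DB]
2. B_y = -21  [DA ∥ BC ∩ AC ∥ DB]
   → B = (11, -21)

B = (11, -21)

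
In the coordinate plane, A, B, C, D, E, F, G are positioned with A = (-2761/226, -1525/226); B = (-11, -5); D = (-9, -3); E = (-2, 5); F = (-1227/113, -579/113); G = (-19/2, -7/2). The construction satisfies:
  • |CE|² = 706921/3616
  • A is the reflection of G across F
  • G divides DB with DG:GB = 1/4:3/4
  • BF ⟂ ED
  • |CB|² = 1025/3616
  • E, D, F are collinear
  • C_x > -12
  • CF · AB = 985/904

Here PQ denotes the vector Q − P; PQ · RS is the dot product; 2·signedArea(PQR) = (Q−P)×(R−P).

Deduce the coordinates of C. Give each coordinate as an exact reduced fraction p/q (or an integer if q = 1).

C = (-10219/904, -4915/904)

1. C_x = -10219/904  [line -275/226·x + -395/226·y + -21025/904 = 0 ∩ |CB|² = 1025/3616]
2. C_y = -4915/904  [line -275/226·x + -395/226·y + -21025/904 = 0 ∩ |CB|² = 1025/3616]
   → C = (-10219/904, -4915/904)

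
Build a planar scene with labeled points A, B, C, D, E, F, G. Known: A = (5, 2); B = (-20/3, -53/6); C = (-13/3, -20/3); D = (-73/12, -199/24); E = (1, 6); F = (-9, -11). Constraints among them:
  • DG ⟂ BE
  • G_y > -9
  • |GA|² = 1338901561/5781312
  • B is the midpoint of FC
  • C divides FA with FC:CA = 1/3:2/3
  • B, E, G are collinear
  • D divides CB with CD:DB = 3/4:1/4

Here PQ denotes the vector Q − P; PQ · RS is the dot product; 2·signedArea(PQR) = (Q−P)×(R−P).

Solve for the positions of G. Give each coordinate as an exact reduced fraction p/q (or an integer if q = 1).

G = (-761537/120444, -1967555/240888)

1. G_x = -761537/120444  [B, E, G are collinear ∩ DG ⟂ BE]
2. G_y = -1967555/240888  [B, E, G are collinear ∩ DG ⟂ BE]
   → G = (-761537/120444, -1967555/240888)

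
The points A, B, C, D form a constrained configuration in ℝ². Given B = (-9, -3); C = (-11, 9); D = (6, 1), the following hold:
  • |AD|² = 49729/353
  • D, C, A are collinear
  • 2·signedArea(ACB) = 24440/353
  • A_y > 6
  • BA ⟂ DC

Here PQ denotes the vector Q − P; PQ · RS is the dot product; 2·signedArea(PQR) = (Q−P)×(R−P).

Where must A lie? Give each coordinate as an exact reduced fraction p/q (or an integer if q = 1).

1. A_x = -1673/353  [D, C, A are collinear ∩ BA ⟂ DC]
2. A_y = 2137/353  [D, C, A are collinear ∩ BA ⟂ DC]
   → A = (-1673/353, 2137/353)

A = (-1673/353, 2137/353)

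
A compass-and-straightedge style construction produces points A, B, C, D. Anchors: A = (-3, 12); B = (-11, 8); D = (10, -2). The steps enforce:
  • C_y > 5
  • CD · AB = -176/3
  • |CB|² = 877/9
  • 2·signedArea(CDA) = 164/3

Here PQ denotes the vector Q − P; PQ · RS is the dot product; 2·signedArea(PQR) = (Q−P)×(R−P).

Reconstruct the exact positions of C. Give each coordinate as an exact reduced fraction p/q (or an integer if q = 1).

1. C_x = -4/3  [CD · AB = -176/3 ∩ 2·signedArea(CDA) = 164/3]
2. C_y = 6  [CD · AB = -176/3 ∩ 2·signedArea(CDA) = 164/3]
   → C = (-4/3, 6)

C = (-4/3, 6)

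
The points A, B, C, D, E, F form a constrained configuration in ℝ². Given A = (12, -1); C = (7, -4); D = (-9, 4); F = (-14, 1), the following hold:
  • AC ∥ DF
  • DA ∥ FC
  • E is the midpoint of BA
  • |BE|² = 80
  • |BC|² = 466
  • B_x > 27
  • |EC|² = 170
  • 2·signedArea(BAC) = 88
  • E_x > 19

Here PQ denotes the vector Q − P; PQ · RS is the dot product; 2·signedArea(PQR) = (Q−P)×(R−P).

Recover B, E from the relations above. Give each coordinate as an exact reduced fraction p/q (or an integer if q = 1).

B = (28, -9)
E = (20, -5)

1. B_x = 28  [line 3·x + -5·y + -129 = 0 ∩ |BC|² = 466]
2. B_y = -9  [line 3·x + -5·y + -129 = 0 ∩ |BC|² = 466]
   → B = (28, -9)
3. E_x = 20  [E is the midpoint of BA]
4. E_y = -5  [E is the midpoint of BA]
   → E = (20, -5)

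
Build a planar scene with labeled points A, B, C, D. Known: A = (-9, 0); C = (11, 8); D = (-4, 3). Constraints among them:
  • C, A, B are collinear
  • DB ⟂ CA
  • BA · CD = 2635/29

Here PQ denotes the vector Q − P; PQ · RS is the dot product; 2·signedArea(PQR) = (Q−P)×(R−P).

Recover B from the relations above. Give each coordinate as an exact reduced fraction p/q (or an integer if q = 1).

B = (-106/29, 62/29)

1. B_x = -106/29  [C, A, B are collinear ∩ DB ⟂ CA]
2. B_y = 62/29  [C, A, B are collinear ∩ DB ⟂ CA]
   → B = (-106/29, 62/29)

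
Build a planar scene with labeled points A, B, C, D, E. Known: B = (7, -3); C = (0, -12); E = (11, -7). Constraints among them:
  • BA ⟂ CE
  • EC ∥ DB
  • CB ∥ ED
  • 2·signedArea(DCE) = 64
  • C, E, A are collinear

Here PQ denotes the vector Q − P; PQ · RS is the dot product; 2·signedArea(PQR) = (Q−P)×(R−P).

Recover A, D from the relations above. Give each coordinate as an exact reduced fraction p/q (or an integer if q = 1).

1. A_x = 671/73  [C, E, A are collinear ∩ BA ⟂ CE]
2. A_y = -571/73  [C, E, A are collinear ∩ BA ⟂ CE]
   → A = (671/73, -571/73)
3. D_x = 18  [EC ∥ DB ∩ CB ∥ ED]
4. D_y = 2  [EC ∥ DB ∩ CB ∥ ED]
   → D = (18, 2)

A = (671/73, -571/73)
D = (18, 2)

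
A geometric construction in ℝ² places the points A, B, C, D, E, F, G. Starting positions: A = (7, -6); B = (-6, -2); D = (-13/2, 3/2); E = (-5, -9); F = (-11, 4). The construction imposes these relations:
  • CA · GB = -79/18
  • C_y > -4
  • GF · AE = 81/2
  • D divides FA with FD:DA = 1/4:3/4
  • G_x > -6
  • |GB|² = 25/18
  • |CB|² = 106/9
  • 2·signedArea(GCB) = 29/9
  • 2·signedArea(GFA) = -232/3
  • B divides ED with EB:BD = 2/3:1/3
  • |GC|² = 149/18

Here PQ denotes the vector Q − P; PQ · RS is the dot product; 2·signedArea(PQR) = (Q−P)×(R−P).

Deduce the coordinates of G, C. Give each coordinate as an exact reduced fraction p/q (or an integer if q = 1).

C = (-3, -11/3)
G = (-35/6, -19/6)

1. G_x = -35/6  [2·signedArea(GFA) = -232/3 ∩ GF · AE = 81/2]
2. G_y = -19/6  [2·signedArea(GFA) = -232/3 ∩ GF · AE = 81/2]
   → G = (-35/6, -19/6)
3. C_x = -3  [2·signedArea(GCB) = 29/9 ∩ CA · GB = -79/18]
4. C_y = -11/3  [2·signedArea(GCB) = 29/9 ∩ CA · GB = -79/18]
   → C = (-3, -11/3)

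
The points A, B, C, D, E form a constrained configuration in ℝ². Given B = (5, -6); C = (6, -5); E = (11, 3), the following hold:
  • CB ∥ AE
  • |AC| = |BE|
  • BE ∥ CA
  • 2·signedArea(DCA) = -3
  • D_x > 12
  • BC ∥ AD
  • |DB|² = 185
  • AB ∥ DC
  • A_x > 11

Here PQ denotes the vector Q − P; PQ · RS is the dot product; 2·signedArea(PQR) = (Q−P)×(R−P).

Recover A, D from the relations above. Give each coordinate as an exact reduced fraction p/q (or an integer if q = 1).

1. A_x = 12  [CB ∥ AE ∩ BE ∥ CA]
2. A_y = 4  [CB ∥ AE ∩ BE ∥ CA]
   → A = (12, 4)
3. D_x = 13  [AB ∥ DC ∩ BC ∥ AD]
4. D_y = 5  [AB ∥ DC ∩ BC ∥ AD]
   → D = (13, 5)

A = (12, 4)
D = (13, 5)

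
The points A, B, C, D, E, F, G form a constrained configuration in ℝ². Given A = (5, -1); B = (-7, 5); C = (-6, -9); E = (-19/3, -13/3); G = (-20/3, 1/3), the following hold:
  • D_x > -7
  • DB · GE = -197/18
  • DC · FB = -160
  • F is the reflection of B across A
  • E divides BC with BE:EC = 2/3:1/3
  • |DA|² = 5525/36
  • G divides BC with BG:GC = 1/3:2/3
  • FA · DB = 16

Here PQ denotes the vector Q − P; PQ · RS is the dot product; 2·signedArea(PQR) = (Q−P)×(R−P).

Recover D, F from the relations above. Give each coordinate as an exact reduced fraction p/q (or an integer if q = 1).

1. F_x = 17  [F is the reflection of B across A]
2. F_y = -7  [F is the reflection of B across A]
   → F = (17, -7)
3. D_x = -41/6  [DC · FB = -160 ∩ DB · GE = -197/18]
4. D_y = 8/3  [DC · FB = -160 ∩ DB · GE = -197/18]
   → D = (-41/6, 8/3)

D = (-41/6, 8/3)
F = (17, -7)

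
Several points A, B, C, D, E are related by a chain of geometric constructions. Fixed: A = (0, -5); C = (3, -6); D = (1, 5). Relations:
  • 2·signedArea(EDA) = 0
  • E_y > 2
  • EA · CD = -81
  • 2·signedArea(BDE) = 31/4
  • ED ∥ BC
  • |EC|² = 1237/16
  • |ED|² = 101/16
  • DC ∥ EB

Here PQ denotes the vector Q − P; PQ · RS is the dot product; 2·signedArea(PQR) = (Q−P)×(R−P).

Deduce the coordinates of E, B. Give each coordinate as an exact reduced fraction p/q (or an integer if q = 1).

1. E_x = 3/4  [2·signedArea(EDA) = 0 ∩ EA · CD = -81]
2. E_y = 5/2  [2·signedArea(EDA) = 0 ∩ EA · CD = -81]
   → E = (3/4, 5/2)
3. B_x = 11/4  [ED ∥ BC ∩ DC ∥ EB]
4. B_y = -17/2  [ED ∥ BC ∩ DC ∥ EB]
   → B = (11/4, -17/2)

B = (11/4, -17/2)
E = (3/4, 5/2)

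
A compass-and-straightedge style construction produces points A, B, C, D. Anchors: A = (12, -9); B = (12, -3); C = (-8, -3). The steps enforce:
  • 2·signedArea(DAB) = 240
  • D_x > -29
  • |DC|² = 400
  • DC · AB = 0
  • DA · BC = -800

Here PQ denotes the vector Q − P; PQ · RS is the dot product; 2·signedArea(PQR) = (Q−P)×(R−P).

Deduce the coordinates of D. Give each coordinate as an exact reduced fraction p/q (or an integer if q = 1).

1. D_x = -28  [DC · AB = 0 ∩ 2·signedArea(DAB) = 240]
2. D_y = -3  [DC · AB = 0 ∩ 2·signedArea(DAB) = 240]
   → D = (-28, -3)

D = (-28, -3)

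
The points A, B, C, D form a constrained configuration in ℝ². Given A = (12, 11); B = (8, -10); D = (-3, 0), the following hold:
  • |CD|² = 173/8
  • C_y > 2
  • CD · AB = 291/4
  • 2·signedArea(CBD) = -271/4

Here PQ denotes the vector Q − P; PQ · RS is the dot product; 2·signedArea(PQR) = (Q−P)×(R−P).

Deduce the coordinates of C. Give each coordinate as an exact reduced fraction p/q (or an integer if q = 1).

C = (3/4, 11/4)

1. C_x = 3/4  [CD · AB = 291/4 ∩ 2·signedArea(CBD) = -271/4]
2. C_y = 11/4  [CD · AB = 291/4 ∩ 2·signedArea(CBD) = -271/4]
   → C = (3/4, 11/4)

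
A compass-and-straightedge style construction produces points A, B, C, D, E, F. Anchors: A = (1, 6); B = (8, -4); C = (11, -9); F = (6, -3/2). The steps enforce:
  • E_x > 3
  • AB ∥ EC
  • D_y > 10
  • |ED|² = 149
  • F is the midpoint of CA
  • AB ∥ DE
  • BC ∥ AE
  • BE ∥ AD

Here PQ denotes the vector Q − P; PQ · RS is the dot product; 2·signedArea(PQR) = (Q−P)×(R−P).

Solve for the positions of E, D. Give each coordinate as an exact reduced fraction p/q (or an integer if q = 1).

1. E_x = 4  [AB ∥ EC ∩ BC ∥ AE]
2. E_y = 1  [AB ∥ EC ∩ BC ∥ AE]
   → E = (4, 1)
3. D_x = -3  [AB ∥ DE ∩ BE ∥ AD]
4. D_y = 11  [AB ∥ DE ∩ BE ∥ AD]
   → D = (-3, 11)

D = (-3, 11)
E = (4, 1)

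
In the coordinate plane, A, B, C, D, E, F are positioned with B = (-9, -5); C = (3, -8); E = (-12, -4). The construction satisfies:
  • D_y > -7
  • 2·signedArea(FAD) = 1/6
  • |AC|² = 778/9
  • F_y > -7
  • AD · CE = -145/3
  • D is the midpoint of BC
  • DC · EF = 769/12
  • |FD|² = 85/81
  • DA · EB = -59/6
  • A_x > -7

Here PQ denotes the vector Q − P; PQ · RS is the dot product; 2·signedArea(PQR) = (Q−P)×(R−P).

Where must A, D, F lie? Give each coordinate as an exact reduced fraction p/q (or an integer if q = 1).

1. D_x = -3  [D is the midpoint of BC]
2. D_y = -13/2  [D is the midpoint of BC]
   → D = (-3, -13/2)
3. A_x = -6  [AD · CE = -145/3 ∩ DA · EB = -59/6]
4. A_y = -17/3  [AD · CE = -145/3 ∩ DA · EB = -59/6]
   → A = (-6, -17/3)
5. F_x = -2  [2·signedArea(FAD) = 1/6 ∩ DC · EF = 769/12]
6. F_y = -121/18  [2·signedArea(FAD) = 1/6 ∩ DC · EF = 769/12]
   → F = (-2, -121/18)

A = (-6, -17/3)
D = (-3, -13/2)
F = (-2, -121/18)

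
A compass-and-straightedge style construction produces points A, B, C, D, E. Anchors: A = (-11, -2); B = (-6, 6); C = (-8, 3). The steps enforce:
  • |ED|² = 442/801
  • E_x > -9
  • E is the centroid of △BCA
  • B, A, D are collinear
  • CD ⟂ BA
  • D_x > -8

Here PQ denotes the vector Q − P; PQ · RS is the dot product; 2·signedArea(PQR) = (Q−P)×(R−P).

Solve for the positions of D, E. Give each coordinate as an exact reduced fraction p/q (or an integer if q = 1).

D = (-704/89, 262/89)
E = (-25/3, 7/3)

1. D_x = -704/89  [B, A, D are collinear ∩ CD ⟂ BA]
2. D_y = 262/89  [B, A, D are collinear ∩ CD ⟂ BA]
   → D = (-704/89, 262/89)
3. E_x = -25/3  [E is the centroid of △BCA]
4. E_y = 7/3  [E is the centroid of △BCA]
   → E = (-25/3, 7/3)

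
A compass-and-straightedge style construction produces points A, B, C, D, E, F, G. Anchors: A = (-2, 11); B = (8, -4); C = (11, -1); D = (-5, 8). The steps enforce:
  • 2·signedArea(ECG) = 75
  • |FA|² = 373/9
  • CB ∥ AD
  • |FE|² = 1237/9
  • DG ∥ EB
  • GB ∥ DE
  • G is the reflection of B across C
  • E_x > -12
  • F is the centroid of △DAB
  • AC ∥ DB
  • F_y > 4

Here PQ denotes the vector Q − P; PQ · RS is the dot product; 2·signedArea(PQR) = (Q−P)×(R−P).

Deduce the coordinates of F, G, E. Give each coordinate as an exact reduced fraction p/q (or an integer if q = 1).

E = (-11, 2)
F = (1/3, 5)
G = (14, 2)

1. F_x = 1/3  [F is the centroid of △DAB]
2. F_y = 5  [F is the centroid of △DAB]
   → F = (1/3, 5)
3. G_x = 14  [G is the reflection of B across C]
4. G_y = 2  [G is the reflection of B across C]
   → G = (14, 2)
5. E_x = -11  [DG ∥ EB ∩ GB ∥ DE]
6. E_y = 2  [DG ∥ EB ∩ GB ∥ DE]
   → E = (-11, 2)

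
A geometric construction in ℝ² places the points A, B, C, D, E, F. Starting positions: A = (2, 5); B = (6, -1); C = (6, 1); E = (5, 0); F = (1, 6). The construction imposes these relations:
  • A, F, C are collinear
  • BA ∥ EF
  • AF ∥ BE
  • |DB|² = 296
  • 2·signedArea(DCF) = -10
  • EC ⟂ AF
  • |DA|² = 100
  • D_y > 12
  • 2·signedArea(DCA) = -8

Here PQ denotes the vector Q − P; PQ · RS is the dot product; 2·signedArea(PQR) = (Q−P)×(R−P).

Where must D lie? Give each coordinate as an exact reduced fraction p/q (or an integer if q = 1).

D = (-4, 13)

1. D_x = -4  [line -5·x + -5·y + 45 = 0 ∩ |DB|² = 296]
2. D_y = 13  [line -5·x + -5·y + 45 = 0 ∩ |DB|² = 296]
   → D = (-4, 13)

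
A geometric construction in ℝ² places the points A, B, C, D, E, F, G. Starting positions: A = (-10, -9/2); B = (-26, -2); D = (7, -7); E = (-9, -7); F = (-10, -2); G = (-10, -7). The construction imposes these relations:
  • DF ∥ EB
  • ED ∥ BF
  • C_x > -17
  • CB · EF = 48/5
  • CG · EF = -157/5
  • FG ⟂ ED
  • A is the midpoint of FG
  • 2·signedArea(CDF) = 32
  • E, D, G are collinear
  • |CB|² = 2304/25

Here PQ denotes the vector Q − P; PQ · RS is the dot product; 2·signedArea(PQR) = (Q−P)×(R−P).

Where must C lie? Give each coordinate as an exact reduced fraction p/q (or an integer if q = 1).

1. C_x = -82/5  [CG · EF = -157/5 ∩ 2·signedArea(CDF) = 32]
2. C_y = -2  [CG · EF = -157/5 ∩ 2·signedArea(CDF) = 32]
   → C = (-82/5, -2)

C = (-82/5, -2)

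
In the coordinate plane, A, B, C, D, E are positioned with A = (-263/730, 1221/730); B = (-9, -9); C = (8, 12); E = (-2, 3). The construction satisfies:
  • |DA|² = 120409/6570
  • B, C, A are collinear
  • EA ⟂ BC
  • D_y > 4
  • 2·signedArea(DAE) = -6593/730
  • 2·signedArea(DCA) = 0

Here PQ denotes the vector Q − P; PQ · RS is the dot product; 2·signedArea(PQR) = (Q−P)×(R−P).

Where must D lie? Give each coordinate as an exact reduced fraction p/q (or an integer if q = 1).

D = (7/3, 5)

1. D_x = 7/3  [2·signedArea(DCA) = 0 ∩ 2·signedArea(DAE) = -6593/730]
2. D_y = 5  [2·signedArea(DCA) = 0 ∩ 2·signedArea(DAE) = -6593/730]
   → D = (7/3, 5)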